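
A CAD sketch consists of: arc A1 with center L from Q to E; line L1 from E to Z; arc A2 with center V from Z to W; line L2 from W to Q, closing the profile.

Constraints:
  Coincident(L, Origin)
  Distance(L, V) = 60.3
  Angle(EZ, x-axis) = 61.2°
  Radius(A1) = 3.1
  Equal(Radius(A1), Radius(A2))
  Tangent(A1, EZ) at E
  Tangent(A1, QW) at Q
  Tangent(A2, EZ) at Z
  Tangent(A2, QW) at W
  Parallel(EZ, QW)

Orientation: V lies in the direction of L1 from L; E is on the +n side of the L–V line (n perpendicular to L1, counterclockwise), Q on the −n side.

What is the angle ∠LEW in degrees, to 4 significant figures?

84.13°

The slot axis is L1's direction at 61.2°, so u = (cos 61.2°, sin 61.2°) = (0.4818, 0.8763) and n = (−sin 61.2°, cos 61.2°) = (-0.8763, 0.4818). L is at the origin and V lies 60.3 along u from L, so V = 60.3·u = (29.05, 52.84). Tangency of A1 to both parallel lines with radius 3.1 puts E and Q at L ± 3.1·n: E = (-2.717, 1.493), Q = (2.717, -1.493). Equal radii place Z and W the same way about V: Z = V + 3.1·n = (26.33, 54.33), W = V − 3.1·n = (31.77, 51.35). Then cos ∠LEW = EL·EW / (|EL||EW|), giving 84.13°.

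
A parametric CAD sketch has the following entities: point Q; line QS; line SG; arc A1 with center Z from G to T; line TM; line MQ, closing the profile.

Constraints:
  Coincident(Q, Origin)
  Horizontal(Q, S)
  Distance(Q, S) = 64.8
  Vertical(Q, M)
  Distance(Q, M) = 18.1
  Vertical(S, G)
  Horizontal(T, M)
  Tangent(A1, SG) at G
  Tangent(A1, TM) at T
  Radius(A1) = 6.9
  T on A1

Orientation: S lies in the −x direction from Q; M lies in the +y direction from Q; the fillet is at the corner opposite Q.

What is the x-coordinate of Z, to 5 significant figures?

-57.900

Q is at the origin; Q and S share the same y with |QS| = 64.8 and S on the −x side, so S = (-64.800, 0.0000). Q and M share the same x with |QM| = 18.1 and M on the +y side, so M = (0.0000, 18.100). The virtual corner opposite Q is at (-64.800, 18.100). Tangency of A1 to SG means the radius ZG is perpendicular to SG and A1 meets TM tangentially, so ZT is at right angles to TM, with radius 6.9, so the center Z sits 6.9 in from both sides at Z = (-57.900, 11.200). So Z.x = -57.900.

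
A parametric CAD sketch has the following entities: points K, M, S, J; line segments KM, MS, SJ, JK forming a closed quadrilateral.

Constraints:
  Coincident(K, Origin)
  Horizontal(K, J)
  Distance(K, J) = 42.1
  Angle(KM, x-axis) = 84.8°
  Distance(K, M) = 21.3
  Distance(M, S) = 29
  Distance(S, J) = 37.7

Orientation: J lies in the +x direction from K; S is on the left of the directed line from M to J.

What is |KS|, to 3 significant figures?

44.4

K is at the origin; K and J share the same y with |KJ| = 42.1 and J in +x, so J = (42.1, 0). KM runs at 84.8° with |KM| = 21.3, so M = (1.93, 21.2). S is determined by |MS| = 29.0 and |SJ| = 37.7 together: it lies at the intersection of circle(M, 29.0) and circle(J, 37.7). With |MJ| = 45.4, the foot of the radical line on MJ is 16.3 from M and the perpendicular offset is √(29.0² − 16.3²) = 24.0. Taking the left-of-MJ solution: S = (27.6, 34.8).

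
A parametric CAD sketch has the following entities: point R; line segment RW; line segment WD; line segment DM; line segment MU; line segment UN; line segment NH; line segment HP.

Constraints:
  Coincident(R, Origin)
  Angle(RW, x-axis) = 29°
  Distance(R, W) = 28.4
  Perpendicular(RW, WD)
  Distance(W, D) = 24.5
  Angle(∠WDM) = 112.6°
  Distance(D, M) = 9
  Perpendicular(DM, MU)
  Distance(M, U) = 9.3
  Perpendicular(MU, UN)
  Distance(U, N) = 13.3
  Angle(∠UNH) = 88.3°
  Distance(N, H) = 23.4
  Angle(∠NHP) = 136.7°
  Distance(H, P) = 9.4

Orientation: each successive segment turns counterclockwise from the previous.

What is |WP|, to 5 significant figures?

45.109

R is at the origin; RW runs at 29.0° with length 28.4, so W = (24.839, 13.769). The perpendicularity gives WD at right angles to RW, so WD runs at 119.00°; with |WD| = 24.5, D = (12.961, 35.197). ∠WDM = 112.6° gives DM at -173.60° from the x-axis; with |DM| = 9.0, M = (4.0175, 34.194). DM ⟂ MU, so MU runs at -83.600°; with |MU| = 9.3, U = (5.0541, 24.952). MU ⟂ UN, so UN runs at 6.4000°; with |UN| = 13.3, N = (18.271, 26.434). ∠UNH = 88.3° gives NH at 98.100° from the x-axis; with |NH| = 23.4, H = (14.974, 49.601). ∠NHP = 136.7° gives HP at 141.40° from the x-axis; with |HP| = 9.4, P = (7.6278, 55.465). Then |WP| = |P − W| = 45.109.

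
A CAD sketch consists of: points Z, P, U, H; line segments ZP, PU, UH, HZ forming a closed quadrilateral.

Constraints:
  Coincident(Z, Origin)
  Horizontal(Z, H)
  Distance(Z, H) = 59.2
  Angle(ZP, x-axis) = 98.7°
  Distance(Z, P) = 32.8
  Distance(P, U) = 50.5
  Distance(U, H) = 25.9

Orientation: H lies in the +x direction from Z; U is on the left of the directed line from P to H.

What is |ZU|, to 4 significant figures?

49.07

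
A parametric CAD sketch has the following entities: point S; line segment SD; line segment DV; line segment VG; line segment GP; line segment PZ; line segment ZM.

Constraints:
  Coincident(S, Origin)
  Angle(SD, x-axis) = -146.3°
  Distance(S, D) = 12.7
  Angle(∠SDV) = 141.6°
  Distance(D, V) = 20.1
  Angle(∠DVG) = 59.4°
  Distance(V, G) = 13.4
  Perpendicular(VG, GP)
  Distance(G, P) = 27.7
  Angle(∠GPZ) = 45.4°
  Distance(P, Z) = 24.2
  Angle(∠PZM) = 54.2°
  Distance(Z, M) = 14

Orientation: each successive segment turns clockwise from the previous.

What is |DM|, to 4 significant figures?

8.932

∠GPZ = 45.4° gives PZ at -169.9° from the x-axis; with |PZ| = 24.2, Z = (-24.07, -14.71). ∠PZM = 54.2° gives ZM at 64.30° from the x-axis; with |ZM| = 14.0, M = (-18.00, -2.099). Then |DM| = |M − D| = 8.932.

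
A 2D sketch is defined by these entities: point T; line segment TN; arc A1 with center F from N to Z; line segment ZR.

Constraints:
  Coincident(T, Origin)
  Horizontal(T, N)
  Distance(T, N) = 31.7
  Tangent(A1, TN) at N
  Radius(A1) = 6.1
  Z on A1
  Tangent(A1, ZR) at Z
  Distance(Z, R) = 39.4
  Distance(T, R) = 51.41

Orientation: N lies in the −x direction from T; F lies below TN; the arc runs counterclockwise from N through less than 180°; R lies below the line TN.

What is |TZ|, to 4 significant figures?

38.32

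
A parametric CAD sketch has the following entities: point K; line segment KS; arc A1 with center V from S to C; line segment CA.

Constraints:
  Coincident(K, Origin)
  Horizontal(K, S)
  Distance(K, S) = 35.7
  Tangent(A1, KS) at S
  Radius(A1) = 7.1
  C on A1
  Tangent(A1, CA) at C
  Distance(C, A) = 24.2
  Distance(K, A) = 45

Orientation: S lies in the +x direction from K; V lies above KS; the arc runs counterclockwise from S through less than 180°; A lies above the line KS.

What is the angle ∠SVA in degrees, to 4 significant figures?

170.8°

K is at the origin; KS is horizontal with |KS| = 35.7 and S on the +x side, so S = (35.70, 0.000). Since A1 is tangent to KS there, VS ⟂ KS, so V = S + (0, 7.1) = (35.70, 7.100). Since VC ⟂ CA (tangency), |VA| = √(7.1² + 24.2²) = 25.22 regardless of where C sits on A1. So A lies on both circle(K, 45.0) and circle(V, 25.22); the above-KS intersection is A = (31.65, 31.99). C is the foot of the tangent from A: C = (42.10, 10.17).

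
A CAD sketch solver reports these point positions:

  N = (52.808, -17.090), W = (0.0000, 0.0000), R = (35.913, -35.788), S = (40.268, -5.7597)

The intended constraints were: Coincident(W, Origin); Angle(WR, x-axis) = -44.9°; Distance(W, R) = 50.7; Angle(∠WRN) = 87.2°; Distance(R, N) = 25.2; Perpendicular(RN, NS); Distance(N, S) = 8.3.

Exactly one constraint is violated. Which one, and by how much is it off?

Distance(N, S) = 8.3 — off by 8.60.

W = (0.00, 0.00) ✓; WR at -44.90° ✓; |WR| = 50.70 ✓; ∠WRN = 87.20° ✓; |RN| = 25.20 ✓; ∠(RN, NS) = 90.00° ✓; |NS| = 16.90 ✗.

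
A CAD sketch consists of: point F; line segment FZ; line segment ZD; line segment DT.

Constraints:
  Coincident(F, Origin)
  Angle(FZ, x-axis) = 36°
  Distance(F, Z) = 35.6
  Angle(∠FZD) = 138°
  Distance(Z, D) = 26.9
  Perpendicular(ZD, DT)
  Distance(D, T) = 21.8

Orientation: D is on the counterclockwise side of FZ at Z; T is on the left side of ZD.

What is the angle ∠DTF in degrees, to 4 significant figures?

92.17°

F is at the origin; FZ runs at 36.0° with length 35.6, so Z = 35.6·(cos 36.0°, sin 36.0°) = (28.80, 20.93). ∠FZD = 138.0°, so ZD runs at 36.0° + (180° − 138.0°) = 78.00° from the x-axis; with |ZD| = 26.9, D = Z + 26.9·(cos 78.00°, sin 78.00°) = (34.39, 47.24). The perpendicularity gives DT at right angles to ZD; with |DT| = 21.8 on the left of ZD, T = D + 21.8·(-0.9781, 0.2079) = (13.07, 51.77). Then cos ∠DTF = TD·TF / (|TD||TF|), giving 92.17°.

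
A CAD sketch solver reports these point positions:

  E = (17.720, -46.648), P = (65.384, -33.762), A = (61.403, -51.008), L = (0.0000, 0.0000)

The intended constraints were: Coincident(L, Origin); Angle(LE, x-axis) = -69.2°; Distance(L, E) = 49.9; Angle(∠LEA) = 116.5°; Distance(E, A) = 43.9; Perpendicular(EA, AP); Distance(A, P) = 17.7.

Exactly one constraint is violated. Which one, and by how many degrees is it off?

Perpendicular(EA, AP) — off by 7.30°.

L = (0.00, 0.00) ✓; LE at -69.20° ✓; |LE| = 49.90 ✓; ∠LEA = 116.5° ✓; |EA| = 43.90 ✓; ∠(EA, AP) = 82.70° ✗; |AP| = 17.70 ✓.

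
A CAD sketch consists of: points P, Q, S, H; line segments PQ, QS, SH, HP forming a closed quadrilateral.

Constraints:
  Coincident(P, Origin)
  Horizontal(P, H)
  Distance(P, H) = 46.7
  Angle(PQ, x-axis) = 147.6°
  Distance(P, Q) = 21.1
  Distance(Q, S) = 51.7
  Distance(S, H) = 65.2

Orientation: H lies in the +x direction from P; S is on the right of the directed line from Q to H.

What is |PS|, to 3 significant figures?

39.3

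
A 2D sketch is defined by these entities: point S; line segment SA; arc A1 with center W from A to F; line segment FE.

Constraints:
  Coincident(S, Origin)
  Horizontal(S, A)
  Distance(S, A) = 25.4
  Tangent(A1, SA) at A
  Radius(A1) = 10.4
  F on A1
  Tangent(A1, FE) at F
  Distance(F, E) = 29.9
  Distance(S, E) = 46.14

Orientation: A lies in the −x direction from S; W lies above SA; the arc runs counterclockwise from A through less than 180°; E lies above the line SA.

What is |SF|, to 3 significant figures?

19.4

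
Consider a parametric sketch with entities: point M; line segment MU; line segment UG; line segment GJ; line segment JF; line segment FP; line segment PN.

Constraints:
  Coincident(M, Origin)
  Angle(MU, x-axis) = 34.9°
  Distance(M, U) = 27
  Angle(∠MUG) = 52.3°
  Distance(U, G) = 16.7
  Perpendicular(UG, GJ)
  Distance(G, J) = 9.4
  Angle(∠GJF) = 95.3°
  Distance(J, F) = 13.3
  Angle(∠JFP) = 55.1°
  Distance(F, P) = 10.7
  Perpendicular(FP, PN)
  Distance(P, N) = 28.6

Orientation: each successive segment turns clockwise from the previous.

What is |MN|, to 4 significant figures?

18.09

M is at the origin; MU runs at 34.9° with length 27.0, so U = (22.14, 15.45). ∠MUG = 52.3° gives UG at -92.80° from the x-axis; with |UG| = 16.7, G = (21.33, -1.232). The perpendicularity gives GJ at right angles to UG, so GJ runs at 177.2°; with |GJ| = 9.4, J = (11.94, -0.7729). ∠GJF = 95.3° gives JF at 92.50° from the x-axis; with |JF| = 13.3, F = (11.36, 12.51). ∠JFP = 55.1° gives FP at -32.40° from the x-axis; with |FP| = 10.7, P = (20.39, 6.781). FP ⟂ PN, so PN runs at -122.4°; with |PN| = 28.6, N = (5.069, -17.37). Then |MN| = |N − M| = 18.09.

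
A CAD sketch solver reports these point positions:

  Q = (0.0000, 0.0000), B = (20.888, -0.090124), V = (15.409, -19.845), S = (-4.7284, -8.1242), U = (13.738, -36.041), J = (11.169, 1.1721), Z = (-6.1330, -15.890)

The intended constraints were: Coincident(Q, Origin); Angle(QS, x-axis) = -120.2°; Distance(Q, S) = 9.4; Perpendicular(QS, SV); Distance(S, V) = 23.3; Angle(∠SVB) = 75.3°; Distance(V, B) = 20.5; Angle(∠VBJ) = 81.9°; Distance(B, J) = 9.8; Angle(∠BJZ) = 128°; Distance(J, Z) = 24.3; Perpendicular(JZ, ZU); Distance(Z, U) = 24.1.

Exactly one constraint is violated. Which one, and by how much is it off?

Distance(Z, U) = 24.1 — off by 4.20.

Q = (0.00, 0.00) ✓; QS at -120.2° ✓; |QS| = 9.400 ✓; ∠(QS, SV) = 90.00° ✓; |SV| = 23.30 ✓; ∠SVB = 75.30° ✓; |VB| = 20.50 ✓; ∠VBJ = 81.90° ✓; |BJ| = 9.801 ✓; ∠BJZ = 128.0° ✓; |JZ| = 24.30 ✓; ∠(JZ, ZU) = 90.00° ✓; |ZU| = 28.30 ✗.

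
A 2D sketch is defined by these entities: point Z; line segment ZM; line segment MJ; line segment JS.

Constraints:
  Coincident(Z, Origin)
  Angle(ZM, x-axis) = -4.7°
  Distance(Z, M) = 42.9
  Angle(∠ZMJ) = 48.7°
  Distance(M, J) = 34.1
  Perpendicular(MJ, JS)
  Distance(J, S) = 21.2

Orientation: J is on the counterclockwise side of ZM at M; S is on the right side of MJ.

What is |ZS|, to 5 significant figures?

53.742

Z is at the origin; ZM runs at -4.7° with length 42.9, so M = 42.9·(cos -4.7°, sin -4.7°) = (42.756, -3.5152). ∠ZMJ = 48.7°, so MJ runs at -4.7° + (180° − 48.7°) = 126.60° from the x-axis; with |MJ| = 34.1, J = M + 34.1·(cos 126.60°, sin 126.60°) = (22.424, 23.861). MJ ⟂ JS; with |JS| = 21.2 on the right of MJ, S = J + 21.2·(0.80282, 0.59622) = (39.444, 36.501). Then |ZS| = |S − Z| = 53.742.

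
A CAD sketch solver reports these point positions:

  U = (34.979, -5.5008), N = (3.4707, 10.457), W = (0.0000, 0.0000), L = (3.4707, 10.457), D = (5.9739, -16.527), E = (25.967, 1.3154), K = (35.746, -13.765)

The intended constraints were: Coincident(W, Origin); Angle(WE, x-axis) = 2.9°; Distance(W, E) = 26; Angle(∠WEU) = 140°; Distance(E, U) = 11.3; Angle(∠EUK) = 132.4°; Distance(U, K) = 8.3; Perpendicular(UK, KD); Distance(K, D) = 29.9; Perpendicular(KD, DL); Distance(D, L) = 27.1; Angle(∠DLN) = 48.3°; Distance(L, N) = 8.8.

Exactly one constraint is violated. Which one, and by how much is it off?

Distance(L, N) = 8.8 — off by 8.80.

W = (0.00, 0.00) ✓; WE at 2.900° ✓; |WE| = 26.00 ✓; ∠WEU = 140.0° ✓; |EU| = 11.30 ✓; ∠EUK = 132.4° ✓; |UK| = 8.300 ✓; ∠(UK, KD) = 90.00° ✓; |KD| = 29.90 ✓; ∠(KD, DL) = 90.00° ✓; |DL| = 27.10 ✓; ∠DLN = 48.30° ✓; |LN| = 0.000 ✗.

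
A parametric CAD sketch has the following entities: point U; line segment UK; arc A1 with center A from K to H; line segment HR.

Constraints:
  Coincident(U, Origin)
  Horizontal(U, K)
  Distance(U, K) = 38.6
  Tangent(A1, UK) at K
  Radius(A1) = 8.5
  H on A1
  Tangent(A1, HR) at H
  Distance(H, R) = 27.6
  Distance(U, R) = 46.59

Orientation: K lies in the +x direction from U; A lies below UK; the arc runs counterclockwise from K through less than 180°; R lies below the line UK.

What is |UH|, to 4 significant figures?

31.24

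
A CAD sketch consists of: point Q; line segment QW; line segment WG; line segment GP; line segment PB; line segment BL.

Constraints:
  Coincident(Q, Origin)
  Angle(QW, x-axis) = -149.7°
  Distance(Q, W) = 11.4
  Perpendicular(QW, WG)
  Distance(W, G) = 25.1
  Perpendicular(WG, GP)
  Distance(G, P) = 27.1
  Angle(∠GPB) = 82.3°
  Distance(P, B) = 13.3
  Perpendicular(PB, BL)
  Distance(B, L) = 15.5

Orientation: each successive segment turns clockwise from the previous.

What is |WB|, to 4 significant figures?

27.98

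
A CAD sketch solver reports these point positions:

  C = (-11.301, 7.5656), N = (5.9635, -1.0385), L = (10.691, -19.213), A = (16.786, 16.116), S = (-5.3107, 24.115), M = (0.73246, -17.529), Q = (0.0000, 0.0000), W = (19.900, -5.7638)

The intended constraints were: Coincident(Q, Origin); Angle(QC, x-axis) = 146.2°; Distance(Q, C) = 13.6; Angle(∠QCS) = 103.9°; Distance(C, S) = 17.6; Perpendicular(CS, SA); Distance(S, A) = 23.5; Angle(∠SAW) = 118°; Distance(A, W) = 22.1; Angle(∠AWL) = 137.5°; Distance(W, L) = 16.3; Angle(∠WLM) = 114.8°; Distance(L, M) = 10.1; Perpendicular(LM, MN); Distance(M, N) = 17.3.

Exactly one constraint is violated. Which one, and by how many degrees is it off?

Perpendicular(LM, MN) — off by 8.00°.

Q = (0.00, 0.00) ✓; QC at 146.2° ✓; |QC| = 13.60 ✓; ∠QCS = 103.9° ✓; |CS| = 17.60 ✓; ∠(CS, SA) = 90.00° ✓; |SA| = 23.50 ✓; ∠SAW = 118.0° ✓; |AW| = 22.10 ✓; ∠AWL = 137.5° ✓; |WL| = 16.30 ✓; ∠WLM = 114.8° ✓; |LM| = 10.10 ✓; ∠(LM, MN) = 98.00° ✗; |MN| = 17.30 ✓.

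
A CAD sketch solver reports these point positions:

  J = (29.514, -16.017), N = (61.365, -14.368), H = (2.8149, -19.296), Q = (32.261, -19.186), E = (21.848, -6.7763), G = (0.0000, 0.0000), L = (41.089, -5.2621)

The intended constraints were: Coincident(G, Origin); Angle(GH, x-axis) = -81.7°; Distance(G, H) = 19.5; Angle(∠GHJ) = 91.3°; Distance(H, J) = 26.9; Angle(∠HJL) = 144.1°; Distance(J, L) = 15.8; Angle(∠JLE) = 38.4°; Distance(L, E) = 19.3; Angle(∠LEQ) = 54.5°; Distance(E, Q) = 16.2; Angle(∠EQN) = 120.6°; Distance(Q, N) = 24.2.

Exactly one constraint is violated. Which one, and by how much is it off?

Distance(Q, N) = 24.2 — off by 5.30.

G = (0.00, 0.00) ✓; GH at -81.70° ✓; |GH| = 19.50 ✓; ∠GHJ = 91.30° ✓; |HJ| = 26.90 ✓; ∠HJL = 144.1° ✓; |JL| = 15.80 ✓; ∠JLE = 38.40° ✓; |LE| = 19.30 ✓; ∠LEQ = 54.50° ✓; |EQ| = 16.20 ✓; ∠EQN = 120.6° ✓; |QN| = 29.50 ✗.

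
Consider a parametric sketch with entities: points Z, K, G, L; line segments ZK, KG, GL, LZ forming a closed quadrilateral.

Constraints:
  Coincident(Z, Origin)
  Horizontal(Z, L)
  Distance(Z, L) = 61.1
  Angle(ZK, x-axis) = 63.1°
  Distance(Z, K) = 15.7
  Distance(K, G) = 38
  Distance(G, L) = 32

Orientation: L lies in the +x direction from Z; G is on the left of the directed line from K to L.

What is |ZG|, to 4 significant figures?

50.48

Z is at the origin; Z and L share the same y with |ZL| = 61.1 and L in +x, so L = (61.1, 0). ZK runs at 63.1° with |ZK| = 15.7, so K = (7.103, 14.00). G is determined by |KG| = 38.0 and |GL| = 32.0 together: it lies at the intersection of circle(K, 38.0) and circle(L, 32.0). With |KL| = 55.78, the foot of the radical line on KL is 31.66 from K and the perpendicular offset is √(38.0² − 31.66²) = 21.02. Taking the left-of-KL solution: G = (43.02, 26.40).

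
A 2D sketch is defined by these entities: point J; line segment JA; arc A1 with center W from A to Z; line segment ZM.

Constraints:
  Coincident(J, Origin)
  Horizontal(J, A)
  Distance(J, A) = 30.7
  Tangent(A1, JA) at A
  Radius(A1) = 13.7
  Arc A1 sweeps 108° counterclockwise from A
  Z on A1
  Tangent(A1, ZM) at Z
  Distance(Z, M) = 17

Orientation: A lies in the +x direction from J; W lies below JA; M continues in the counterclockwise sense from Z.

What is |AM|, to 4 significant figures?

34.98

J is at the origin; J and A share the same y with |JA| = 30.7 and A on the +x side, so A = (30.70, 0.000). Tangency of A1 to JA means the radius WA is perpendicular to JA, so W = A + (0, -13.7) = (30.70, -13.70). On A1, A sits at bearing 90° from W; a 108° counterclockwise sweep puts Z at bearing 198°, so Z = W + 13.7·(cos 198°, sin 198°) = (17.67, -17.93). The tangent condition forces WZ to be normal to ZM, so ZM runs along (−sin 198°, cos 198°); with |ZM| = 17.0, M = (22.92, -34.10). Then |AM| = |M − A| = 34.98.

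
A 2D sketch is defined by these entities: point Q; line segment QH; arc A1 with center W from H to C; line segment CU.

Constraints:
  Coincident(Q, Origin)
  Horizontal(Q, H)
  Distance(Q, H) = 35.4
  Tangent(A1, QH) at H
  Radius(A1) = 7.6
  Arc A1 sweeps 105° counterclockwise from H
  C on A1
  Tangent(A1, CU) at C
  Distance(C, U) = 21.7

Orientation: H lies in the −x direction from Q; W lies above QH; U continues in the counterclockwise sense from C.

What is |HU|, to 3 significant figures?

30.6

Q is at the origin; Q and H share the same y with |QH| = 35.4 and H on the −x side, so H = (-35.4, 0.00). The tangent condition forces WH to be normal to QH, so W = H + (0, 7.6) = (-35.4, 7.60). On A1, H sits at bearing -90° from W; a 105° counterclockwise sweep puts C at bearing 15°, so C = W + 7.6·(cos 15°, sin 15°) = (-28.1, 9.57). Since A1 is tangent to CU there, WC ⟂ CU, so CU runs along (−sin 15°, cos 15°); with |CU| = 21.7, U = (-33.7, 30.5). Then |HU| = |U − H| = 30.6.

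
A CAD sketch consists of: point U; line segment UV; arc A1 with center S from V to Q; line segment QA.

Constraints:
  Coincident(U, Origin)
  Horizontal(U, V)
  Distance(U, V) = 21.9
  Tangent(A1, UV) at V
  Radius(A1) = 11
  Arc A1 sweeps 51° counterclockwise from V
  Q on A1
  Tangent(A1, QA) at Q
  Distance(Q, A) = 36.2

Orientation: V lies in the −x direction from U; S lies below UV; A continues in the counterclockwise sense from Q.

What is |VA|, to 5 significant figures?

44.934

U is at the origin; U and V share the same y with |UV| = 21.9 and V on the −x side, so V = (-21.900, 0.0000). A1 meets UV tangentially, so SV is at right angles to UV, so S = V + (0, -11) = (-21.900, -11.000). On A1, V sits at bearing 90° from S; a 51° counterclockwise sweep puts Q at bearing 141°, so Q = S + 11.0·(cos 141°, sin 141°) = (-30.449, -4.0775). A1 meets QA tangentially, so SQ is at right angles to QA, so QA runs along (−sin 141°, cos 141°); with |QA| = 36.2, A = (-53.230, -32.210). Then |VA| = |A − V| = 44.934.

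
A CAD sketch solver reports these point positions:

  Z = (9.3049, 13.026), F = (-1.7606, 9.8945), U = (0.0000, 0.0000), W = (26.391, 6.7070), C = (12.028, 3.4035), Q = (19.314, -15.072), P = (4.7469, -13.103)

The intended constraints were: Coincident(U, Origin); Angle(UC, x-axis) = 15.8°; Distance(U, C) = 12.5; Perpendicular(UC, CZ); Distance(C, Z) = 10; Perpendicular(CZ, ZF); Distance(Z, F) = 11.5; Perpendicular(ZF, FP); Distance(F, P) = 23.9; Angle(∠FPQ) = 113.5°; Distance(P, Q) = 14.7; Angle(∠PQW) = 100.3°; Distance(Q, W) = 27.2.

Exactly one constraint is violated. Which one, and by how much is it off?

Distance(Q, W) = 27.2 — off by 4.30.

U = (0.00, 0.00) ✓; UC at 15.80° ✓; |UC| = 12.50 ✓; ∠(UC, CZ) = 90.00° ✓; |CZ| = 10.00 ✓; ∠(CZ, ZF) = 90.00° ✓; |ZF| = 11.50 ✓; ∠(ZF, FP) = 90.00° ✓; |FP| = 23.90 ✓; ∠FPQ = 113.5° ✓; |PQ| = 14.70 ✓; ∠PQW = 100.3° ✓; |QW| = 22.90 ✗.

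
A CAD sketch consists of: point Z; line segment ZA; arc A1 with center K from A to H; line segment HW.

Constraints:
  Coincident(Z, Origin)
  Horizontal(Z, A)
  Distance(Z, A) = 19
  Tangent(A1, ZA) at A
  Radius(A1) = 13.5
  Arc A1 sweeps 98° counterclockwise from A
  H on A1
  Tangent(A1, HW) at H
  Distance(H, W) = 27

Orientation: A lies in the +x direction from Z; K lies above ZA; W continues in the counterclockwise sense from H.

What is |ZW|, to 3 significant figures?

50.9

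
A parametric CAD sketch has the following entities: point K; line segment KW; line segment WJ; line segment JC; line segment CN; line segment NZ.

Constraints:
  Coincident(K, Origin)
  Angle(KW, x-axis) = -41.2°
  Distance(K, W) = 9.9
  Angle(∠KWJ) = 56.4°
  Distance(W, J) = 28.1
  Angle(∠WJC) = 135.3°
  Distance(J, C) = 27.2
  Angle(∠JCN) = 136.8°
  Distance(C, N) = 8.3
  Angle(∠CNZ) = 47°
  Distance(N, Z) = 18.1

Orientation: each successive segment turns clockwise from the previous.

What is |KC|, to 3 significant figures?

43.3

∠KWJ = 56.4° gives WJ at -165° from the x-axis; with |WJ| = 28.1, J = (-19.7, -13.9). ∠WJC = 135.3° gives JC at 150° from the x-axis; with |JC| = 27.2, C = (-43.3, -0.495). Then |KC| = |C − K| = 43.3.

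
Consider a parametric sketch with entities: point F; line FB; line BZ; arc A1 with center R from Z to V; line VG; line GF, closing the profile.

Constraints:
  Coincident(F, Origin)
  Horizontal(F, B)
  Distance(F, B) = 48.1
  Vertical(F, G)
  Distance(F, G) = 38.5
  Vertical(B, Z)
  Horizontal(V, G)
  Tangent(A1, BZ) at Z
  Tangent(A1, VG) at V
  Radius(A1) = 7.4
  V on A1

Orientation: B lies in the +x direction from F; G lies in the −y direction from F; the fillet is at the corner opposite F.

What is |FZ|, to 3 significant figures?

57.3

F is at the origin; F and B share the same y with |FB| = 48.1 and B on the +x side, so B = (48.1, 0.00). F and G share the same x with |FG| = 38.5 and G on the −y side, so G = (0.00, -38.5). The virtual corner opposite F is at (48.1, -38.5). Tangency of A1 to BZ means the radius RZ is perpendicular to BZ and the tangent condition forces RV to be normal to VG, with radius 7.4, so the center R sits 7.4 in from both sides at R = (40.7, -31.1). That places the tangent points at Z = (48.1, -31.1) on BZ and V = (40.7, -38.5) on VG. Then |FZ| = |Z − F| = 57.3.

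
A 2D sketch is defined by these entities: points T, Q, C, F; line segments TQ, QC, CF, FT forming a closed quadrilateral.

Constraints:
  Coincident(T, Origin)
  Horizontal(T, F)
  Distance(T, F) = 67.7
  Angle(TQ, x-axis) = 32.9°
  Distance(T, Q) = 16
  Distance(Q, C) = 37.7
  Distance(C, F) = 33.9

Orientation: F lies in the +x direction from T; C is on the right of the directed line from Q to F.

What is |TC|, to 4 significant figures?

43.58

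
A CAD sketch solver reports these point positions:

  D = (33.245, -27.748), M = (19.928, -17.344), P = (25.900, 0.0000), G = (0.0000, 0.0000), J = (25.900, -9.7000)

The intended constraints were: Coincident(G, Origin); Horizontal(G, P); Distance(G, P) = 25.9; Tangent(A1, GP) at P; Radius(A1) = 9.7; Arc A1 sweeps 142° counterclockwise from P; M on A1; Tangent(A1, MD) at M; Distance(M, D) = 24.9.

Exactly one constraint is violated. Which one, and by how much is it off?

Distance(M, D) = 24.9 — off by 8.00.

G = (0.00, 0.00) ✓; G.y = 0.00, P.y = 0.00 ✓; |GP| = 25.90 ✓; ∠(JP, PG) = 90.00° ✓; |JP| = 9.700 ✓; bearing(J→M) − bearing(J→P) = 142.0° ✓; |JM| = 9.700 ✓; ∠(JM, MD) = 90.00° ✓; |MD| = 16.90 ✗.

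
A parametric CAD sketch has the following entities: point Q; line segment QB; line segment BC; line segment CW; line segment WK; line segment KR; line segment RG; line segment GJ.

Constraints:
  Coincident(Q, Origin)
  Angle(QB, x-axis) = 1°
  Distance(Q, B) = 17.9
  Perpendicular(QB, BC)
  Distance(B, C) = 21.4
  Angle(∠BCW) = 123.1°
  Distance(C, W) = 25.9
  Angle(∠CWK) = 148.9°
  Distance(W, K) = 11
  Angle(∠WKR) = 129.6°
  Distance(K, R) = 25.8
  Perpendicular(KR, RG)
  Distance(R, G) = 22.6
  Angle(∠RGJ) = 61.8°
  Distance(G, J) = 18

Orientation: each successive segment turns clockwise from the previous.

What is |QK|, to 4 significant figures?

38.85

Q is at the origin; QB runs at 1.0° with length 17.9, so B = (17.90, 0.3124). QB is perpendicular to BC, so BC runs at -89.00°; with |BC| = 21.4, C = (18.27, -21.08). ∠BCW = 123.1° gives CW at -145.9° from the x-axis; with |CW| = 25.9, W = (-3.176, -35.60). ∠CWK = 148.9° gives WK at -177.0° from the x-axis; with |WK| = 11.0, K = (-14.16, -36.18). Then |QK| = |K − Q| = 38.85.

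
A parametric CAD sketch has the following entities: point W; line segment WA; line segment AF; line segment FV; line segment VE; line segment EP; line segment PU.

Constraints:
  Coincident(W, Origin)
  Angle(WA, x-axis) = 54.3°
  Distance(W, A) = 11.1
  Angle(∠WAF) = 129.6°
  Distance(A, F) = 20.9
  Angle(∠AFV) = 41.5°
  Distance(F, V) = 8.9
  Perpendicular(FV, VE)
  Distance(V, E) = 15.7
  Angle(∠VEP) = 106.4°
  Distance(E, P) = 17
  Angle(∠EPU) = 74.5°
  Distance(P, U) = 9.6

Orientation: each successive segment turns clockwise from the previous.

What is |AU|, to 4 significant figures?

23.40

W is at the origin; WA runs at 54.3° with length 11.1, so A = (6.477, 9.014). ∠WAF = 129.6° gives AF at 3.900° from the x-axis; with |AF| = 20.9, F = (27.33, 10.44). ∠AFV = 41.5° gives FV at -134.6° from the x-axis; with |FV| = 8.9, V = (21.08, 4.099). The perpendicularity gives VE at right angles to FV, so VE runs at 135.4°; with |VE| = 15.7, E = (9.901, 15.12). ∠VEP = 106.4° gives EP at 61.80° from the x-axis; with |EP| = 17.0, P = (17.93, 30.10). ∠EPU = 74.5° gives PU at -43.70° from the x-axis; with |PU| = 9.6, U = (24.87, 23.47). Then |AU| = |U − A| = 23.40.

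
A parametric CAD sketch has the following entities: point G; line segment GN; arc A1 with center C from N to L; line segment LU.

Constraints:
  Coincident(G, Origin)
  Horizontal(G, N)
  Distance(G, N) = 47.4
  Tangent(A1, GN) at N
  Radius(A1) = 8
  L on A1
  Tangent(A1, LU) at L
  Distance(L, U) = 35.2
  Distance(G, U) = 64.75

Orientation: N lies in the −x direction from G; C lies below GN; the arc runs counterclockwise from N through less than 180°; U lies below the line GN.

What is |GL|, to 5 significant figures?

56.060

Checks: |CL| = 8.000 ✓; ∠(CL, LU) = 90.00° ✓; |LU| = 35.20 ✓; |GU| = 64.75 ✓.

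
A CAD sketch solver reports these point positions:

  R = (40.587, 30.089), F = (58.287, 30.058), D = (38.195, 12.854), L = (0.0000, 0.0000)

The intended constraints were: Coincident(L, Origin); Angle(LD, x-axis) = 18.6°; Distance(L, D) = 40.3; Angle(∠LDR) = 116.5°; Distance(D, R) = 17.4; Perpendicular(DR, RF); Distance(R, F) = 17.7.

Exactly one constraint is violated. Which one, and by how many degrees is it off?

Perpendicular(DR, RF) — off by 7.80°.

L = (0.00, 0.00) ✓; LD at 18.60° ✓; |LD| = 40.30 ✓; ∠LDR = 116.5° ✓; |DR| = 17.40 ✓; ∠(DR, RF) = 82.20° ✗; |RF| = 17.70 ✓.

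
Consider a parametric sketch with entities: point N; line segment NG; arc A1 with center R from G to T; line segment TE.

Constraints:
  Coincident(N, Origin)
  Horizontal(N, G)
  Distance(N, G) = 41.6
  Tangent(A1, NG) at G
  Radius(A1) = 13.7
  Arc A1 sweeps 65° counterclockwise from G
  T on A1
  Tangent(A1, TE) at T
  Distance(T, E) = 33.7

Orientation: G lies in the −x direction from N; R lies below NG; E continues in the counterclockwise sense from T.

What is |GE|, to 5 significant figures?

46.790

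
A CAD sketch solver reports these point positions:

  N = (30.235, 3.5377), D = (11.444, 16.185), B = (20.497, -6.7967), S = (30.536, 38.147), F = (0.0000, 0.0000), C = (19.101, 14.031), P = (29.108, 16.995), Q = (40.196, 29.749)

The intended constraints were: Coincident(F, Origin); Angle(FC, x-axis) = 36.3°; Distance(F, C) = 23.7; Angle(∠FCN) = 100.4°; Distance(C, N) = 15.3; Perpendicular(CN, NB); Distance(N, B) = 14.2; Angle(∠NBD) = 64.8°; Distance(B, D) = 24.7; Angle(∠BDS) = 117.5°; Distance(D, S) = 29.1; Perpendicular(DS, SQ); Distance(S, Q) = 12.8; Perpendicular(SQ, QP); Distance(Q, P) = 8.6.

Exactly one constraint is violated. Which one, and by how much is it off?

Distance(Q, P) = 8.6 — off by 8.30.

F = (0.00, 0.00) ✓; FC at 36.30° ✓; |FC| = 23.70 ✓; ∠FCN = 100.4° ✓; |CN| = 15.30 ✓; ∠(CN, NB) = 89.99° ✓; |NB| = 14.20 ✓; ∠NBD = 64.80° ✓; |BD| = 24.70 ✓; ∠BDS = 117.5° ✓; |DS| = 29.10 ✓; ∠(DS, SQ) = 90.00° ✓; |SQ| = 12.80 ✓; ∠(SQ, QP) = 90.00° ✓; |QP| = 16.90 ✗.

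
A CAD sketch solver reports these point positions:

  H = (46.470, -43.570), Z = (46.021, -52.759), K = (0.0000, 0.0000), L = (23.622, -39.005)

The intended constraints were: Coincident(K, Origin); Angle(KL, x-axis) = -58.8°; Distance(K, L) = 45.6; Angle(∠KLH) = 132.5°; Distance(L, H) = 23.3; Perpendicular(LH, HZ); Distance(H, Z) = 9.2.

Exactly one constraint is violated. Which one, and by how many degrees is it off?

Perpendicular(LH, HZ) — off by 8.50°.

K = (0.00, 0.00) ✓; KL at -58.80° ✓; |KL| = 45.60 ✓; ∠KLH = 132.5° ✓; |LH| = 23.30 ✓; ∠(LH, HZ) = 81.50° ✗; |HZ| = 9.200 ✓.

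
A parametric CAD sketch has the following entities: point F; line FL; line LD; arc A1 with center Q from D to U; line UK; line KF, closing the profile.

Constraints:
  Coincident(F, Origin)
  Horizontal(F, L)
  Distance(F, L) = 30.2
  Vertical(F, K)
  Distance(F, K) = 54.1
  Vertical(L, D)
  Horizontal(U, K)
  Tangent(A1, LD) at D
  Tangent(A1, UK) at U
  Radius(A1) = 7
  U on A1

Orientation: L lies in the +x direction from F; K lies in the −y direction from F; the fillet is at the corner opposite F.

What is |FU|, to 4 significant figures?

58.86

F is at the origin; F and L share the same y with |FL| = 30.2 and L on the +x side, so L = (30.20, 0.000). FK is vertical with |FK| = 54.1 and K on the −y side, so K = (0.000, -54.10). The virtual corner opposite F is at (30.20, -54.10). Tangency of A1 to LD means the radius QD is perpendicular to LD and A1 meets UK tangentially, so QU is at right angles to UK, with radius 7.0, so the center Q sits 7.0 in from both sides at Q = (23.20, -47.10). That places the tangent points at D = (30.20, -47.10) on LD and U = (23.20, -54.10) on UK. Then |FU| = |U − F| = 58.86.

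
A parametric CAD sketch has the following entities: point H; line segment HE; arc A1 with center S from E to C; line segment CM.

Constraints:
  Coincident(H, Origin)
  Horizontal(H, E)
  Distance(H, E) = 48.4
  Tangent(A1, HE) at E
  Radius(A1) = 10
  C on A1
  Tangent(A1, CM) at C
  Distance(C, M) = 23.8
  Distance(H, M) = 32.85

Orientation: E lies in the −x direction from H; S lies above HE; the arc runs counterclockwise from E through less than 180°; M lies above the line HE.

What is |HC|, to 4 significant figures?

41.06

H is at the origin; HE is horizontal with |HE| = 48.4 and E on the −x side, so E = (-48.40, 0.000). Tangency of A1 to HE means the radius SE is perpendicular to HE, so S = E + (0, 10) = (-48.40, 10.00). Since SC ⟂ CM (tangency), |SM| = √(10.0² + 23.8²) = 25.82 regardless of where C sits on A1. So M lies on both circle(H, 32.85) and circle(S, 25.82); the above-HE intersection is M = (-25.12, 21.16). C is the foot of the tangent from M: C = (-40.92, 3.363).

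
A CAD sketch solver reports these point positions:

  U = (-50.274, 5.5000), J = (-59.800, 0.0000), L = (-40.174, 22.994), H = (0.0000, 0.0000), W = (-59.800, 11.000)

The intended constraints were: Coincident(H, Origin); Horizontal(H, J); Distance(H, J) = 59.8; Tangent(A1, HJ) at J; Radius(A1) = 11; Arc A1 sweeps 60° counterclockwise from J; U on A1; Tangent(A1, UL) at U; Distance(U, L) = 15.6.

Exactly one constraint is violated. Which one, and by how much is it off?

Distance(U, L) = 15.6 — off by 4.60.

H = (0.00, 0.00) ✓; H.y = 0.00, J.y = 0.00 ✓; |HJ| = 59.80 ✓; ∠(WJ, JH) = 90.00° ✓; |WJ| = 11.00 ✓; bearing(W→U) − bearing(W→J) = 60.00° ✓; |WU| = 11.00 ✓; ∠(WU, UL) = 90.00° ✓; |UL| = 20.20 ✗.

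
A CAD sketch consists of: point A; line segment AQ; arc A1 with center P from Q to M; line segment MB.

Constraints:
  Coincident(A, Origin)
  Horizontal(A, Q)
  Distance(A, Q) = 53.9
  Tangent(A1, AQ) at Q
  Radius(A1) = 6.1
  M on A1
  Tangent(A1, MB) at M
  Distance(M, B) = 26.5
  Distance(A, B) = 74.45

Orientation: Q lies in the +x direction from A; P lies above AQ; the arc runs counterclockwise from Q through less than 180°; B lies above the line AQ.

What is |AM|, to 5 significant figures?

59.780

A is at the origin; AQ is horizontal with |AQ| = 53.9 and Q on the +x side, so Q = (53.900, 0.0000). A1 meets AQ tangentially, so PQ is at right angles to AQ, so P = Q + (0, 6.1) = (53.900, 6.1000). Since PM ⟂ MB (tangency), |PB| = √(6.1² + 26.5²) = 27.193 regardless of where M sits on A1. So B lies on both circle(A, 74.45) and circle(P, 27.193); the above-AQ intersection is B = (68.572, 28.996). M is the foot of the tangent from B: M = (59.643, 4.0448).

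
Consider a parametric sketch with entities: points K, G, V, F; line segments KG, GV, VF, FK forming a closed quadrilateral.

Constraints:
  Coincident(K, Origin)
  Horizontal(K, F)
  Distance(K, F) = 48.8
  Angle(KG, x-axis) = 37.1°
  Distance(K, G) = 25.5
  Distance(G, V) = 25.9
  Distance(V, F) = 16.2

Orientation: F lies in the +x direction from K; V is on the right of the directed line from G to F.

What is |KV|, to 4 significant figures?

34.65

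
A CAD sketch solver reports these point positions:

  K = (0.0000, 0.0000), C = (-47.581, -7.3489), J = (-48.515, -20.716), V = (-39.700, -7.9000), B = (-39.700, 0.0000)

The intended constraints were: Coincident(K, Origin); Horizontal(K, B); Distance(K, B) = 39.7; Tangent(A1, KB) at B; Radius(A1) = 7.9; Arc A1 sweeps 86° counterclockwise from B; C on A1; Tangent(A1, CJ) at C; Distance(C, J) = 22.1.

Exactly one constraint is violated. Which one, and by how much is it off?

Distance(C, J) = 22.1 — off by 8.70.

K = (0.00, 0.00) ✓; K.y = 0.00, B.y = 0.00 ✓; |KB| = 39.70 ✓; ∠(VB, BK) = 90.00° ✓; |VB| = 7.900 ✓; bearing(V→C) − bearing(V→B) = 86.00° ✓; |VC| = 7.900 ✓; ∠(VC, CJ) = 90.00° ✓; |CJ| = 13.40 ✗.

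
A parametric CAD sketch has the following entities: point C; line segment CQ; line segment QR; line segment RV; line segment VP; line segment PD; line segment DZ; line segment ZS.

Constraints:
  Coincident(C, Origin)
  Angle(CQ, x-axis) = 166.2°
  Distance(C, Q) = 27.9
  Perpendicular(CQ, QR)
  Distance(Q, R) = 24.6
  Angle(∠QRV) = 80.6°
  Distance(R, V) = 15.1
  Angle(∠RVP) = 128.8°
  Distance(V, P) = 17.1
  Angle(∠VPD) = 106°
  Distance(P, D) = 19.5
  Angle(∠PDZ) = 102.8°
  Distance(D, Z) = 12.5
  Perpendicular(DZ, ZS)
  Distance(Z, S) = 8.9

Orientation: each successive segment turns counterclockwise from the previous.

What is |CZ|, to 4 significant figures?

28.92

C is at the origin; CQ runs at 166.2° with length 27.9, so Q = (-27.09, 6.655). The perpendicularity gives QR at right angles to CQ, so QR runs at -103.8°; with |QR| = 24.6, R = (-32.96, -17.23). ∠QRV = 80.6° gives RV at -4.400° from the x-axis; with |RV| = 15.1, V = (-17.91, -18.39). ∠RVP = 128.8° gives VP at 46.80° from the x-axis; with |VP| = 17.1, P = (-6.201, -5.928). ∠VPD = 106.0° gives PD at 120.8° from the x-axis; with |PD| = 19.5, D = (-16.19, 10.82). ∠PDZ = 102.8° gives DZ at -162.0° from the x-axis; with |DZ| = 12.5, Z = (-28.07, 6.959). Then |CZ| = |Z − C| = 28.92.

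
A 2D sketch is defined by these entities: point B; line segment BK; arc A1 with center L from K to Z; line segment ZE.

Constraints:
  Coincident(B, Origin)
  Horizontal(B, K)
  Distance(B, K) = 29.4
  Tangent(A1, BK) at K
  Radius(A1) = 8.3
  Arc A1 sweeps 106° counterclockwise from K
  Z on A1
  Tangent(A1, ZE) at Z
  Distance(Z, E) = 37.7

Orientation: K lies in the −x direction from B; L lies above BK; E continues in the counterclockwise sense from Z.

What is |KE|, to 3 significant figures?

46.9

On A1, K sits at bearing -90° from L; a 106° counterclockwise sweep puts Z at bearing 16°, so Z = L + 8.3·(cos 16°, sin 16°) = (-21.4, 10.6). Since A1 is tangent to ZE there, LZ ⟂ ZE, so ZE runs along (−sin 16°, cos 16°); with |ZE| = 37.7, E = (-31.8, 46.8). Then |KE| = |E − K| = 46.9.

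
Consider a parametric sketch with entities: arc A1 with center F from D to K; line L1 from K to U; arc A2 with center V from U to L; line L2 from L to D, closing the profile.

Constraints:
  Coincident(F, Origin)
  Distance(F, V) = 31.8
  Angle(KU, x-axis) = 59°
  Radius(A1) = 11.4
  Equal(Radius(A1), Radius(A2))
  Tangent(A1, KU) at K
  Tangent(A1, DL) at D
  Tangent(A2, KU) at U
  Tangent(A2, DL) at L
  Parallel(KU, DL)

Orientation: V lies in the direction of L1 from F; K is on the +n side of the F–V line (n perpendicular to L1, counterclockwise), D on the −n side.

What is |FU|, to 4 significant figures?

33.78

The slot axis is L1's direction at 59.0°, so u = (cos 59.0°, sin 59.0°) = (0.5150, 0.8572) and n = (−sin 59.0°, cos 59.0°) = (-0.8572, 0.5150). F is at the origin and V lies 31.8 along u from F, so V = 31.8·u = (16.38, 27.26). Tangency of A1 to both parallel lines with radius 11.4 puts K and D at F ± 11.4·n: K = (-9.772, 5.871), D = (9.772, -5.871). Equal radii place U and L the same way about V: U = V + 11.4·n = (6.607, 33.13), L = V − 11.4·n = (26.15, 21.39). Then |FU| = |U − F| = 33.78.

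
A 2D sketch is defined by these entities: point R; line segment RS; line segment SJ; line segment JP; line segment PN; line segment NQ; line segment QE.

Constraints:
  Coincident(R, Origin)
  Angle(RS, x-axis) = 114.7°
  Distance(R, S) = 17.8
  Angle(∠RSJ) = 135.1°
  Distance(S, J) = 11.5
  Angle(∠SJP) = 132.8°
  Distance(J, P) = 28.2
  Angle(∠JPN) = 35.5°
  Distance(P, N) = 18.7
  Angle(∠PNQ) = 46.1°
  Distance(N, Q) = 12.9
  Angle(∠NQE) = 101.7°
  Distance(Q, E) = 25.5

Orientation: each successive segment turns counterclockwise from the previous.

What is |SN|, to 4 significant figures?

20.93

R is at the origin; RS runs at 114.7° with length 17.8, so S = (-7.438, 16.17). ∠RSJ = 135.1° gives SJ at 159.6° from the x-axis; with |SJ| = 11.5, J = (-18.22, 20.18). ∠SJP = 132.8° gives JP at -153.2° from the x-axis; with |JP| = 28.2, P = (-43.39, 7.465). ∠JPN = 35.5° gives PN at -8.700° from the x-axis; with |PN| = 18.7, N = (-24.90, 4.637). Then |SN| = |N − S| = 20.93.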